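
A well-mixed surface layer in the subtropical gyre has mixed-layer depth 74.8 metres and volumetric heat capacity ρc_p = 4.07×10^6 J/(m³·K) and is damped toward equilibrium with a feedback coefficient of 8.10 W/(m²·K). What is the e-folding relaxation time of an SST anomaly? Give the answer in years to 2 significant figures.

1.2 years

Areal heat capacity C = ρc_p × D = 4.07×10^6 × 74.8 = 3.04×10^8 J m⁻² K⁻¹.
Relaxation time τ = C / λ = 3.04×10^8 / 8.10 = 3.76×10^7 s.
In years: 3.76×10^7 s / (3.156×10^7 s/year) = 1.19 years.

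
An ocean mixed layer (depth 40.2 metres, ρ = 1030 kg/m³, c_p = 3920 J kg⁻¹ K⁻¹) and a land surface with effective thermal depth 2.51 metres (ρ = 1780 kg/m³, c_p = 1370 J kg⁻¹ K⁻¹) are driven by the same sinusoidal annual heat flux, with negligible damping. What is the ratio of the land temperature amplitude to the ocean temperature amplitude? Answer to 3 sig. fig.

26.5

C_ocean = 1030 × 3920 × 40.2 = 1.62×10^8 J/(m²·K).
C_land = 1780 × 1370 × 2.51 = 6.12×10^6 J/(m²·K).
Undamped amplitude ∝ 1/C, so A_land/A_ocean = C_ocean/C_land = 26.5.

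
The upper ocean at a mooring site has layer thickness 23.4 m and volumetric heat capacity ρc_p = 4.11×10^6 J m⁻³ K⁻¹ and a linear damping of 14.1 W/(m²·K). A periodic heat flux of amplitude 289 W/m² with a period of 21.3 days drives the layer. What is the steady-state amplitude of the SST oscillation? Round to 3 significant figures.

Areal heat capacity C = ρc_p × D = 4.11×10^6 × 23.4 = 9.62×10^7 J/(m²·K).
Angular frequency ω = 2π / T = 2π / 1.84×10^6 s = 3.41×10^-6 s⁻¹.
√((Cω)² + λ²) = √((328)² + 14.1²) = 329 W/(m²·K).
Amplitude A = F₀ / √((Cω)²+λ²) = 289 / 329 = 0.879 K.

0.879 K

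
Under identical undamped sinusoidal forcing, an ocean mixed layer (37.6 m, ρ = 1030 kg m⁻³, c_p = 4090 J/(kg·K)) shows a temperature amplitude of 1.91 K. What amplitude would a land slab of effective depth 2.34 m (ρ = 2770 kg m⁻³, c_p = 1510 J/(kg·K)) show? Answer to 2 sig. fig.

C_ocean = 1.58×10^8 J/(m²·K); C_land = 9.79×10^6 J/(m²·K).
A ∝ 1/C ⇒ A_land = A_ocean × C_ocean/C_land = 1.91 × 16.2 = 30.9 K.

31 K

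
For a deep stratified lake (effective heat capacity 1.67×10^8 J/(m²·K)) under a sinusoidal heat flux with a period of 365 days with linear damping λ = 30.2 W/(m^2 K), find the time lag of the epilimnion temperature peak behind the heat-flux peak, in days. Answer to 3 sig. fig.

48.4 days

Areal heat capacity C = 1.67×10^8 J/(m²·K) (given).
ω = 2π / 3.15×10^7 s = 1.99×10^-7 s⁻¹.
Phase lag φ = arctan(Cω/λ) = arctan(33.3/30.2) = 0.834 rad.
Time lag = φ / ω = 0.834 / 1.99×10^-7 = 4.18×10^6 s = 48.4 days.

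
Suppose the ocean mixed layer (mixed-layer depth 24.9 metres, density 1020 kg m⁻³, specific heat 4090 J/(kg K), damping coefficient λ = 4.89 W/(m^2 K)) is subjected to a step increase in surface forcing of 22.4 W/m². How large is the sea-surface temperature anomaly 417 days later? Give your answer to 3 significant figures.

3.74 K

Areal heat capacity C = ρ c_p D = 1020 × 4090 × 24.9 = 1.04×10^8 J m⁻² K⁻¹.
τ = C / λ = 1.04×10^8 / 4.89 = 2.12×10^7 s.
Equilibrium anomaly ΔT_eq = F / λ = 22.4 / 4.89 = 4.58 K.
t = 417 days = 3.60×10^7 s, so t/τ = 1.70.
ΔT(t) = ΔT_eq (1 − e^(−t/τ)) = 4.58 × (1 − e^−1.70) = 3.74 K.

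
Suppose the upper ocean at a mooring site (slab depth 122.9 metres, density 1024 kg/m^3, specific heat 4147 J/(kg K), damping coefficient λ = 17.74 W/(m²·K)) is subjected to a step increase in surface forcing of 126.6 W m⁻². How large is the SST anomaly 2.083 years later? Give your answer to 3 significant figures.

Areal heat capacity C = ρ c_p D = 1024 × 4147 × 122.9 = 5.22×10^8 J/(m²·K).
τ = C / λ = 5.22×10^8 / 17.74 = 2.94×10^7 s.
Equilibrium anomaly ΔT_eq = F / λ = 126.6 / 17.74 = 7.14 K.
t = 2.083 years = 6.57×10^7 s, so t/τ = 2.23.
ΔT(t) = ΔT_eq (1 − e^(−t/τ)) = 7.14 × (1 − e^−2.23) = 6.37 K.

6.37 K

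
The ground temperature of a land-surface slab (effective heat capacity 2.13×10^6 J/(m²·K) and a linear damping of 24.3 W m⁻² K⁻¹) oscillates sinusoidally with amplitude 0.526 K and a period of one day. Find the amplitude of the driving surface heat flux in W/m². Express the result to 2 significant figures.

Areal heat capacity C = 2.13×10^6 J/(m²·K) (given).
ω = 2π / 86400 s = 7.27×10^-5 s⁻¹.
√((Cω)² + λ²) = √((155)² + 24.3²) = 157 W/(m²·K).
F₀ = A × √((Cω)²+λ²) = 0.526 × 157 = 82.5 W/m².

82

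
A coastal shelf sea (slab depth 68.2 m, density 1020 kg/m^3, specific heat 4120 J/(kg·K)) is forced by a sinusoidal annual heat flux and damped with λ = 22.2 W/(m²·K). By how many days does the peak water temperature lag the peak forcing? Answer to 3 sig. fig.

69.7 days

Areal heat capacity C = ρ c_p D = 1020 × 4120 × 68.2 = 2.87×10^8 J/(m²·K).
ω = 2π / 3.15×10^7 s = 1.99×10^-7 s⁻¹.
Phase lag φ = arctan(Cω/λ) = arctan(57.1/22.2) = 1.20 rad.
Time lag = φ / ω = 1.20 / 1.99×10^-7 = 6.02×10^6 s = 69.7 days.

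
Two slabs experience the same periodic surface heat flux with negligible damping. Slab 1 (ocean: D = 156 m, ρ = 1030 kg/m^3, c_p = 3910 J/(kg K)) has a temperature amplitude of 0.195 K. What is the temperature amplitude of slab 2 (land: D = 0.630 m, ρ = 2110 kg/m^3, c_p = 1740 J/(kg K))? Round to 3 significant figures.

C_ocean = 6.28×10^8 J/(m²·K); C_land = 2.31×10^6 J/(m²·K).
A ∝ 1/C ⇒ A_land = A_ocean × C_ocean/C_land = 0.195 × 272 = 53.0 K.

53.0 K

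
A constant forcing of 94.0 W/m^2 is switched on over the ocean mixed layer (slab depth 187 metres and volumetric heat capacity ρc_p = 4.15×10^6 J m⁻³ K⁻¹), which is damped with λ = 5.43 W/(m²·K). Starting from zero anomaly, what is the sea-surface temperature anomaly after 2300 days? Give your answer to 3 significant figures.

13.0 K

Areal heat capacity C = ρc_p × D = 4.15×10^6 × 187 = 7.76×10^8 J/(m^2 K).
τ = C / λ = 7.76×10^8 / 5.43 = 1.43×10^8 s.
Equilibrium anomaly ΔT_eq = F / λ = 94.0 / 5.43 = 17.3 K.
t = 2300 days = 1.99×10^8 s, so t/τ = 1.39.
ΔT(t) = ΔT_eq (1 − e^(−t/τ)) = 17.3 × (1 − e^−1.39) = 13.0 K.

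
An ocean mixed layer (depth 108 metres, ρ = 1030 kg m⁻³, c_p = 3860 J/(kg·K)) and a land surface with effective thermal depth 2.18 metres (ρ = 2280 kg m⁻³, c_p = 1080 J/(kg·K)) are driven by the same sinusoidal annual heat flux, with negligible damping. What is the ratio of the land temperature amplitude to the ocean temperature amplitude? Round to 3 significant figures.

80.0

C_ocean = 1030 × 3860 × 108 = 4.29×10^8 J/(m²·K).
C_land = 2280 × 1080 × 2.18 = 5.37×10^6 J/(m²·K).
Undamped amplitude ∝ 1/C, so A_land/A_ocean = C_ocean/C_land = 80.0.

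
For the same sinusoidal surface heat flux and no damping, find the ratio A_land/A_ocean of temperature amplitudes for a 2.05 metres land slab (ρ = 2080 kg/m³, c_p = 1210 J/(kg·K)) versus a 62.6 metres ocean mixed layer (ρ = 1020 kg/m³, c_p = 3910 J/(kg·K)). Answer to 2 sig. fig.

48

C_ocean = 1020 × 3910 × 62.6 = 2.50×10^8 J/(m²·K).
C_land = 2080 × 1210 × 2.05 = 5.16×10^6 J/(m²·K).
Undamped amplitude ∝ 1/C, so A_land/A_ocean = C_ocean/C_land = 48.4.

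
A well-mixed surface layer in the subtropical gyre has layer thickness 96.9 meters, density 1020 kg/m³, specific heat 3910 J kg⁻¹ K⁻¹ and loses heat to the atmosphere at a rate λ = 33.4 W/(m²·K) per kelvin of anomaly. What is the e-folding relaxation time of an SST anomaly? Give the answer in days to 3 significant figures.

Areal heat capacity C = ρ c_p D = 1020 × 3910 × 96.9 = 3.86×10^8 J m⁻² K⁻¹.
Relaxation time τ = C / λ = 3.86×10^8 / 33.4 = 1.16×10^7 s.
In days: 1.16×10^7 s / (86400 s/day) = 134 days.

134 days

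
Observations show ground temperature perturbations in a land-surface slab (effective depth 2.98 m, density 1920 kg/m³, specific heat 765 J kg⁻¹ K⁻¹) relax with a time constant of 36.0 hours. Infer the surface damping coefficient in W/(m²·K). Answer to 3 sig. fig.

33.8

Areal heat capacity C = ρ c_p D = 1920 × 765 × 2.98 = 4.38×10^6 J/(m²·K).
τ = 36.0 hours = 1.30×10^5 s.
λ = C / τ = 4.38×10^6 / 1.30×10^5 = 33.8 W/(m²·K).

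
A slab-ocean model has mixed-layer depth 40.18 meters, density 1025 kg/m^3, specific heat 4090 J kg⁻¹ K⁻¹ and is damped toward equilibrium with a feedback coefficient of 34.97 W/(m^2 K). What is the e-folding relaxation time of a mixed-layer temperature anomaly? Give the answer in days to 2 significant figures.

56 days

Areal heat capacity C = ρ c_p D = 1025 × 4090 × 40.18 = 1.68×10^8 J/(m²·K).
Relaxation time τ = C / λ = 1.68×10^8 / 34.97 = 4.82×10^6 s.
In days: 4.82×10^6 s / (86400 s/day) = 55.8 days.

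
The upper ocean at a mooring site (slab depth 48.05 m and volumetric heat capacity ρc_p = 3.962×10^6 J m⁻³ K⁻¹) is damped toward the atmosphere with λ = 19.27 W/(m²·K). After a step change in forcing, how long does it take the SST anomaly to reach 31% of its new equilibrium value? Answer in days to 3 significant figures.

42.4 days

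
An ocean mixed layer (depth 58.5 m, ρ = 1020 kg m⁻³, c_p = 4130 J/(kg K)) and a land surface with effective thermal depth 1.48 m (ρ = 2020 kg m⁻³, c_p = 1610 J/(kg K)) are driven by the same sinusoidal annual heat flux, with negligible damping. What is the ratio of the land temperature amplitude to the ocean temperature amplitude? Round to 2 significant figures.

51

C_ocean = 1020 × 4130 × 58.5 = 2.46×10^8 J/(m²·K).
C_land = 2020 × 1610 × 1.48 = 4.81×10^6 J/(m²·K).
Undamped amplitude ∝ 1/C, so A_land/A_ocean = C_ocean/C_land = 51.2.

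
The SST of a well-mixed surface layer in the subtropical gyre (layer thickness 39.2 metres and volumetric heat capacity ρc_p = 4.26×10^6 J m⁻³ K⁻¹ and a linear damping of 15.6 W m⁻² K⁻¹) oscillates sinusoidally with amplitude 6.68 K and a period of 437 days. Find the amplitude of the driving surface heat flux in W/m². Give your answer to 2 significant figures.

Areal heat capacity C = ρc_p × D = 4.26×10^6 × 39.2 = 1.67×10^8 J m⁻² K⁻¹.
ω = 2π / 3.78×10^7 s = 1.66×10^-7 s⁻¹.
√((Cω)² + λ²) = √((27.8)² + 15.6²) = 31.9 W/(m²·K).
F₀ = A × √((Cω)²+λ²) = 6.68 × 31.9 = 213 W/m².

210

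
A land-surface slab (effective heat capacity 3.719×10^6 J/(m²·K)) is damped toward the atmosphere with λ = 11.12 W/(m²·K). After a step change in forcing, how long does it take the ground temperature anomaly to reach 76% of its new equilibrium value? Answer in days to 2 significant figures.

Areal heat capacity C = 3.719×10^6 J/(m²·K) (given).
τ = C / λ = 3.72×10^6 / 11.12 = 3.34×10^5 s.
Fraction reached: 1 − e^(−t/τ) = 0.76 ⇒ t = −τ ln(1 − 0.76) = τ × 1.43.
t = 4.77×10^5 s = 5.52 days.

5.5 days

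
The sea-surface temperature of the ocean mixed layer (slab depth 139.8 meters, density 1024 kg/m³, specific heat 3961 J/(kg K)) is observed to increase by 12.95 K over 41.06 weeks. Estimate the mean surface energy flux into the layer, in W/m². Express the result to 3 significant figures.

296

Areal heat capacity C = ρ c_p D = 1024 × 3961 × 139.8 = 5.67×10^8 J/(m²·K).
Required heat per unit area: Q = C ΔT = 5.67×10^8 × 12.95 = 7.34×10^9 J/m².
Flux F = Q / Δt = 7.34×10^9 / 2.48×10^7 s = 296 W/m².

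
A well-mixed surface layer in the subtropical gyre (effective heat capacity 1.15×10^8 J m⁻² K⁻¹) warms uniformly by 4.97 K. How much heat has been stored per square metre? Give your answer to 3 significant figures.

Areal heat capacity C = 1.15×10^8 J m⁻² K⁻¹ (given).
ΔQ = C ΔT = 1.15×10^8 × 4.97 = 5.72×10^8 J/m².

5.72×10^8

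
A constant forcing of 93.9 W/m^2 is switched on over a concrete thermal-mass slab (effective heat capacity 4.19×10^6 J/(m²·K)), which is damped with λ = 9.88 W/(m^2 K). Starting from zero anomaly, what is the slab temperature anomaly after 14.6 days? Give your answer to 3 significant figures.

9.02 K

Areal heat capacity C = 4.19×10^6 J/(m²·K) (given).
τ = C / λ = 4.19×10^6 / 9.88 = 4.24×10^5 s.
Equilibrium anomaly ΔT_eq = F / λ = 93.9 / 9.88 = 9.50 K.
t = 14.6 days = 1.26×10^6 s, so t/τ = 2.97.
ΔT(t) = ΔT_eq (1 − e^(−t/τ)) = 9.50 × (1 − e^−2.97) = 9.02 K.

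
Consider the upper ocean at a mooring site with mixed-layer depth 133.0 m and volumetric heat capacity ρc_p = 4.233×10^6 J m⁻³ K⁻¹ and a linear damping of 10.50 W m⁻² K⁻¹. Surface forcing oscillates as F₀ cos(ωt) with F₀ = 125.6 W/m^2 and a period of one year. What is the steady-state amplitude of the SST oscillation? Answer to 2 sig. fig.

Areal heat capacity C = ρc_p × D = 4.233×10^6 × 133.0 = 5.63×10^8 J/(m^2 K).
Angular frequency ω = 2π / T = 2π / 3.15×10^7 s = 1.99×10^-7 s⁻¹.
√((Cω)² + λ²) = √((112)² + 10.50²) = 113 W/(m²·K).
Amplitude A = F₀ / √((Cω)²+λ²) = 125.6 / 113 = 1.11 K.

1.1 K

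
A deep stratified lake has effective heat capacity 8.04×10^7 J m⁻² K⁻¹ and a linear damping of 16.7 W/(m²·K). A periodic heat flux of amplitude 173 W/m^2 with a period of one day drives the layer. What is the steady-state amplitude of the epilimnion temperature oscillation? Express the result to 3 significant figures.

Areal heat capacity C = 8.04×10^7 J m⁻² K⁻¹ (given).
Angular frequency ω = 2π / T = 2π / 86400 s = 7.27×10^-5 s⁻¹.
√((Cω)² + λ²) = √((5850)² + 16.7²) = 5850 W/(m²·K).
Amplitude A = F₀ / √((Cω)²+λ²) = 173 / 5850 = 0.0296 K.

0.0296 K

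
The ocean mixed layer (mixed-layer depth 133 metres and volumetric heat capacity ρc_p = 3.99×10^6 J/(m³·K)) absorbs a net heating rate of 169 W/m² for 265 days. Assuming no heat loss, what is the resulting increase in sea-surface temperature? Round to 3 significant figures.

7.29 K

Areal heat capacity C = ρc_p × D = 3.99×10^6 × 133 = 5.31×10^8 J m⁻² K⁻¹.
Net heat input Q = F Δt = 169 × (265 days × 86400 s/day) = 3.87×10^9 J/m².
ΔT = Q / C = 3.87×10^9 / 5.31×10^8 = 7.29 K.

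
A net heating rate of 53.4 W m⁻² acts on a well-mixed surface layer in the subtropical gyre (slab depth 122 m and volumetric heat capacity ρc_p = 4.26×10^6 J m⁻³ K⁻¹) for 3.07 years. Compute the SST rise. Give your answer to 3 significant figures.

9.95 K

Areal heat capacity C = ρc_p × D = 4.26×10^6 × 122 = 5.20×10^8 J m⁻² K⁻¹.
Net heat input Q = F Δt = 53.4 × (3.07 years × 3.156×10^7 s/year) = 5.17×10^9 J/m².
ΔT = Q / C = 5.17×10^9 / 5.20×10^8 = 9.95 K.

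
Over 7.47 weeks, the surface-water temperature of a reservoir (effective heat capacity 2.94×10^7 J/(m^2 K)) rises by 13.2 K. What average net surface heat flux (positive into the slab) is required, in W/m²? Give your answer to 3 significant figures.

85.9

Areal heat capacity C = 2.94×10^7 J/(m^2 K) (given).
Required heat per unit area: Q = C ΔT = 2.94×10^7 × 13.2 = 3.88×10^8 J/m².
Flux F = Q / Δt = 3.88×10^8 / 4.52×10^6 s = 85.9 W/m².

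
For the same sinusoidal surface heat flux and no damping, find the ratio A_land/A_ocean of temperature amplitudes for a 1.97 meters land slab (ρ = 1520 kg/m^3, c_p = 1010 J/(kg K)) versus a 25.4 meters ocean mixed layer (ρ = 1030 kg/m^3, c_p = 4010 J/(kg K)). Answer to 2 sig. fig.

35

C_ocean = 1030 × 4010 × 25.4 = 1.05×10^8 J/(m²·K).
C_land = 1520 × 1010 × 1.97 = 3.02×10^6 J/(m²·K).
Undamped amplitude ∝ 1/C, so A_land/A_ocean = C_ocean/C_land = 34.7.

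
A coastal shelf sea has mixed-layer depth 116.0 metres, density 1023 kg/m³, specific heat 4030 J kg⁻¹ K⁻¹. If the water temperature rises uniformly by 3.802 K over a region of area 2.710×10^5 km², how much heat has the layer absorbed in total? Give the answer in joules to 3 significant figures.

Areal heat capacity C = ρ c_p D = 1023 × 4030 × 116.0 = 4.78×10^8 J/(m²·K).
Heat per unit area: q = C ΔT = 4.78×10^8 × 3.802 = 1.82×10^9 J/m².
Total heat: Q = q × A = 1.82×10^9 × (2.710×10^5 × 10⁶ m²) = 4.93×10^20 J.

4.93×10^20 J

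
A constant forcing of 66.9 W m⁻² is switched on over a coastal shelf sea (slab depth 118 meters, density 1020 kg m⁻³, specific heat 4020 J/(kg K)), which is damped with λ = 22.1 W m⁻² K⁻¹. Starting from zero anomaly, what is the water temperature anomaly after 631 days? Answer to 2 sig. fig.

2.8 K

Areal heat capacity C = ρ c_p D = 1020 × 4020 × 118 = 4.84×10^8 J m⁻² K⁻¹.
τ = C / λ = 4.84×10^8 / 22.1 = 2.19×10^7 s.
Equilibrium anomaly ΔT_eq = F / λ = 66.9 / 22.1 = 3.03 K.
t = 631 days = 5.45×10^7 s, so t/τ = 2.49.
ΔT(t) = ΔT_eq (1 − e^(−t/τ)) = 3.03 × (1 − e^−2.49) = 2.78 K.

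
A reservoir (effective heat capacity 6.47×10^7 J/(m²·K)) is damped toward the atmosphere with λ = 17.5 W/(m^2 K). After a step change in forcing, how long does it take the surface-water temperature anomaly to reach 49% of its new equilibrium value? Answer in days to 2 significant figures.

Areal heat capacity C = 6.47×10^7 J/(m²·K) (given).
τ = C / λ = 6.47×10^7 / 17.5 = 3.70×10^6 s.
Fraction reached: 1 − e^(−t/τ) = 0.49 ⇒ t = −τ ln(1 − 0.49) = τ × 0.673.
t = 2.49×10^6 s = 28.8 days.

29 days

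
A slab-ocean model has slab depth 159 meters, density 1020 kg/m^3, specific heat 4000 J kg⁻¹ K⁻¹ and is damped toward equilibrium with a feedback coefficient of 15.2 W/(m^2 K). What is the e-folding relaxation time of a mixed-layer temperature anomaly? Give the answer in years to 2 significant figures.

Areal heat capacity C = ρ c_p D = 1020 × 4000 × 159 = 6.49×10^8 J/(m²·K).
Relaxation time τ = C / λ = 6.49×10^8 / 15.2 = 4.27×10^7 s.
In years: 4.27×10^7 s / (3.156×10^7 s/year) = 1.35 years.

1.4 years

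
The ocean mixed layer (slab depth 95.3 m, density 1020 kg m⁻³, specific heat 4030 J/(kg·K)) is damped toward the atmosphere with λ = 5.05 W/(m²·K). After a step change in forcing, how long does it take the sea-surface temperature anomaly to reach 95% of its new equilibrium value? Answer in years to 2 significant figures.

7.4 years

Areal heat capacity C = ρ c_p D = 1020 × 4030 × 95.3 = 3.92×10^8 J m⁻² K⁻¹.
τ = C / λ = 3.92×10^8 / 5.05 = 7.76×10^7 s.
Fraction reached: 1 − e^(−t/τ) = 0.95 ⇒ t = −τ ln(1 − 0.95) = τ × 3.00.
t = 2.32×10^8 s = 7.36 years.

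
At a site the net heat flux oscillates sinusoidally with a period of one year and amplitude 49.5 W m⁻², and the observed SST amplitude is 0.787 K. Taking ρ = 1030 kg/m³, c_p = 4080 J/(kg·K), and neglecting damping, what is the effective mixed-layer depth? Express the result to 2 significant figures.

ω = 2π / 3.15×10^7 s = 1.99×10^-7 s⁻¹.
Required C = F₀ / (A ω) = 49.5 / (0.787 × 1.99×10^-7) = 3.16×10^8 J/(m²·K).
D = C / (ρ c_p) = 3.16×10^8 / (1030 × 4080) = 75.1 m.

75 m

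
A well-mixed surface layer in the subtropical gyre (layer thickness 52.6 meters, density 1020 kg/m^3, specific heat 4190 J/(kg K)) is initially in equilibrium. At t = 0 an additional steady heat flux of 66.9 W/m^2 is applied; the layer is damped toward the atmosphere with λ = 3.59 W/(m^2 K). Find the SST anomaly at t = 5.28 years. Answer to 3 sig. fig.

17.3 K

Areal heat capacity C = ρ c_p D = 1020 × 4190 × 52.6 = 2.25×10^8 J/(m^2 K).
τ = C / λ = 2.25×10^8 / 3.59 = 6.26×10^7 s.
Equilibrium anomaly ΔT_eq = F / λ = 66.9 / 3.59 = 18.6 K.
t = 5.28 years = 1.67×10^8 s, so t/τ = 2.66.
ΔT(t) = ΔT_eq (1 − e^(−t/τ)) = 18.6 × (1 − e^−2.66) = 17.3 K.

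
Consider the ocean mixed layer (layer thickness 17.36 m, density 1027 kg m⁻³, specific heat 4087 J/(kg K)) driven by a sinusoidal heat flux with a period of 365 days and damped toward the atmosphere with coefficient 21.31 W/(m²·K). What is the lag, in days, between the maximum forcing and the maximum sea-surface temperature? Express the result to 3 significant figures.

34.7 days

Areal heat capacity C = ρ c_p D = 1027 × 4087 × 17.36 = 7.29×10^7 J/(m²·K).
ω = 2π / 3.15×10^7 s = 1.99×10^-7 s⁻¹.
Phase lag φ = arctan(Cω/λ) = arctan(14.5/21.31) = 0.598 rad.
Time lag = φ / ω = 0.598 / 1.99×10^-7 = 3.00×10^6 s = 34.7 days.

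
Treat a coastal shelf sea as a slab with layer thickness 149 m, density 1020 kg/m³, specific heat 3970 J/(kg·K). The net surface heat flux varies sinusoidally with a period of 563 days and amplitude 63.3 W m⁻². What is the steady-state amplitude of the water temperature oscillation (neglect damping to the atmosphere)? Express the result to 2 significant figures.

Areal heat capacity C = ρ c_p D = 1020 × 3970 × 149 = 6.03×10^8 J/(m²·K).
Angular frequency ω = 2π / T = 2π / 4.86×10^7 s = 1.29×10^-7 s⁻¹.
Cω = 6.03×10^8 × 1.29×10^-7 = 77.9 W/(m²·K).
Amplitude A = F₀ / (Cω) = 63.3 / 77.9 = 0.812 K.

0.81 K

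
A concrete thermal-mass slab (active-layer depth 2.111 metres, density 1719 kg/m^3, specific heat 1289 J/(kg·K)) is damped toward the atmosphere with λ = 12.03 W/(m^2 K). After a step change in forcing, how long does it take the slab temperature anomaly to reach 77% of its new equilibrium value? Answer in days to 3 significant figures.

Areal heat capacity C = ρ c_p D = 1719 × 1289 × 2.111 = 4.68×10^6 J m⁻² K⁻¹.
τ = C / λ = 4.68×10^6 / 12.03 = 3.89×10^5 s.
Fraction reached: 1 − e^(−t/τ) = 0.77 ⇒ t = −τ ln(1 − 0.77) = τ × 1.47.
t = 5.71×10^5 s = 6.61 days.

6.61 days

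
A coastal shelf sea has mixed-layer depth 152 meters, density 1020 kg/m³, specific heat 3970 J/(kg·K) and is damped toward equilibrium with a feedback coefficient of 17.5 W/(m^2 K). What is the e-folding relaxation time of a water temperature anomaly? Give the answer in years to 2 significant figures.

Areal heat capacity C = ρ c_p D = 1020 × 3970 × 152 = 6.16×10^8 J/(m^2 K).
Relaxation time τ = C / λ = 6.16×10^8 / 17.5 = 3.52×10^7 s.
In years: 3.52×10^7 s / (3.156×10^7 s/year) = 1.11 years.

1.1 years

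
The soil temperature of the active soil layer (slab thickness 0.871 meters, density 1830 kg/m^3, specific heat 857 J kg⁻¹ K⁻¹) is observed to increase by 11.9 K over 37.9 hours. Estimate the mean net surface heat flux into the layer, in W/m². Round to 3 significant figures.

119

Areal heat capacity C = ρ c_p D = 1830 × 857 × 0.871 = 1.37×10^6 J/(m²·K).
Required heat per unit area: Q = C ΔT = 1.37×10^6 × 11.9 = 1.63×10^7 J/m².
Flux F = Q / Δt = 1.63×10^7 / 1.36×10^5 s = 119 W/m².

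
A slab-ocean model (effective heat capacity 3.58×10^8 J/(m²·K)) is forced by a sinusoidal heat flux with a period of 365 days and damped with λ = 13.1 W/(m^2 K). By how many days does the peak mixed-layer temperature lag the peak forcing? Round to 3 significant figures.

Areal heat capacity C = 3.58×10^8 J/(m²·K) (given).
ω = 2π / 3.15×10^7 s = 1.99×10^-7 s⁻¹.
Phase lag φ = arctan(Cω/λ) = arctan(71.3/13.1) = 1.39 rad.
Time lag = φ / ω = 1.39 / 1.99×10^-7 = 6.97×10^6 s = 80.7 days.

80.7 days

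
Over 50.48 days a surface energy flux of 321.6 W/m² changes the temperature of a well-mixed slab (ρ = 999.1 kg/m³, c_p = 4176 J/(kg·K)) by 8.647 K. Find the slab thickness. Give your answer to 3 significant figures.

38.9 m

Heat input Q = F Δt = 321.6 × 4.36×10^6 s = 1.40×10^9 J/m².
Required areal heat capacity C = Q / ΔT = 1.62×10^8 J/(m²·K).
Depth D = C / (ρ c_p) = 1.62×10^8 / (999.1 × 4176) = 38.9 m.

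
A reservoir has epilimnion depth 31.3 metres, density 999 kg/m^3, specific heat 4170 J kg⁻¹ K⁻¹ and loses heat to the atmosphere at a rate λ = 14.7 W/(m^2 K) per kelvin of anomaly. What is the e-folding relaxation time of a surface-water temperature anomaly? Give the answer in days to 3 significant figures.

103 days

Areal heat capacity C = ρ c_p D = 999 × 4170 × 31.3 = 1.30×10^8 J/(m²·K).
Relaxation time τ = C / λ = 1.30×10^8 / 14.7 = 8.87×10^6 s.
In days: 8.87×10^6 s / (86400 s/day) = 103 days.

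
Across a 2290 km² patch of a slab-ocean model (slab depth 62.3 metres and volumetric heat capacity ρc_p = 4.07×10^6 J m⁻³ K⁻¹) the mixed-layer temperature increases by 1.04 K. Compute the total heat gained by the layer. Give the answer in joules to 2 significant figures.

6.0×10^17 J

Areal heat capacity C = ρc_p × D = 4.07×10^6 × 62.3 = 2.54×10^8 J/(m^2 K).
Heat per unit area: q = C ΔT = 2.54×10^8 × 1.04 = 2.64×10^8 J/m².
Total heat: Q = q × A = 2.64×10^8 × (2290 × 10⁶ m²) = 6.04×10^17 J.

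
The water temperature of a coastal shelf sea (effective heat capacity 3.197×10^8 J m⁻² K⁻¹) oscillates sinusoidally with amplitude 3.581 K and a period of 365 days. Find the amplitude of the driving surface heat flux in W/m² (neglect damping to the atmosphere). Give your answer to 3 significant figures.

Areal heat capacity C = 3.197×10^8 J m⁻² K⁻¹ (given).
ω = 2π / 3.15×10^7 s = 1.99×10^-7 s⁻¹.
Cω = 3.20×10^8 × 1.99×10^-7 = 63.7 W/(m²·K).
F₀ = A × Cω = 3.581 × 63.7 = 228 W/m².

228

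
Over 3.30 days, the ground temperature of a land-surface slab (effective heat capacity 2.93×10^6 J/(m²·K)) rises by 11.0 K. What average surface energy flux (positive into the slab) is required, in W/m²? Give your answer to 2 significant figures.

110

Areal heat capacity C = 2.93×10^6 J/(m²·K) (given).
Required heat per unit area: Q = C ΔT = 2.93×10^6 × 11.0 = 3.22×10^7 J/m².
Flux F = Q / Δt = 3.22×10^7 / 2.85×10^5 s = 113 W/m².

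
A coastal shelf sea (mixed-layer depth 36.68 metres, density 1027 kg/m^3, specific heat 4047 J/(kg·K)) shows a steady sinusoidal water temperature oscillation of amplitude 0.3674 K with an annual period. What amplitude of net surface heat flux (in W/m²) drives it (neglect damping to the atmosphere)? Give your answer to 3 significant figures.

11.2

Areal heat capacity C = ρ c_p D = 1027 × 4047 × 36.68 = 1.52×10^8 J m⁻² K⁻¹.
ω = 2π / 3.15×10^7 s = 1.99×10^-7 s⁻¹.
Cω = 1.52×10^8 × 1.99×10^-7 = 30.4 W/(m²·K).
F₀ = A × Cω = 0.3674 × 30.4 = 11.2 W/m².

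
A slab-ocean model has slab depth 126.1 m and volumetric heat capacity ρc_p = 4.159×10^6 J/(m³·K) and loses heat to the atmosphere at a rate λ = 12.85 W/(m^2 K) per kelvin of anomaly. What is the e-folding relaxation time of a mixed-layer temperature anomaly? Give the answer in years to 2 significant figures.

1.3 years

Areal heat capacity C = ρc_p × D = 4.159×10^6 × 126.1 = 5.24×10^8 J m⁻² K⁻¹.
Relaxation time τ = C / λ = 5.24×10^8 / 12.85 = 4.08×10^7 s.
In years: 4.08×10^7 s / (3.156×10^7 s/year) = 1.29 years.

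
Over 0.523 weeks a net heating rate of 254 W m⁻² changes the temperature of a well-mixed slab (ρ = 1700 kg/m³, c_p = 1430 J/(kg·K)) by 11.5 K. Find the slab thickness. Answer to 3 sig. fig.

2.87 m

Heat input Q = F Δt = 254 × 3.16×10^5 s = 8.03×10^7 J/m².
Required areal heat capacity C = Q / ΔT = 6.99×10^6 J/(m²·K).
Depth D = C / (ρ c_p) = 6.99×10^6 / (1700 × 1430) = 2.87 m.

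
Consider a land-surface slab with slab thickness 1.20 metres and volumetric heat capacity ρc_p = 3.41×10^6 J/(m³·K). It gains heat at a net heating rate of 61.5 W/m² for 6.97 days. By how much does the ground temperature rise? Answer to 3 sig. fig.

9.05 K

Areal heat capacity C = ρc_p × D = 3.41×10^6 × 1.20 = 4.09×10^6 J/(m²·K).
Net heat input Q = F Δt = 61.5 × (6.97 days × 86400 s/day) = 3.70×10^7 J/m².
ΔT = Q / C = 3.70×10^7 / 4.09×10^6 = 9.05 K.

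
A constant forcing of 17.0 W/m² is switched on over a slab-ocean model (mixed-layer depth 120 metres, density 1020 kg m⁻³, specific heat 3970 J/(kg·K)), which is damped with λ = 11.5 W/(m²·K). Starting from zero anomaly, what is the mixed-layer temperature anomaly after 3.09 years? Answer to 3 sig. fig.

1.33 K

Areal heat capacity C = ρ c_p D = 1020 × 3970 × 120 = 4.86×10^8 J m⁻² K⁻¹.
τ = C / λ = 4.86×10^8 / 11.5 = 4.23×10^7 s.
Equilibrium anomaly ΔT_eq = F / λ = 17.0 / 11.5 = 1.48 K.
t = 3.09 years = 9.75×10^7 s, so t/τ = 2.31.
ΔT(t) = ΔT_eq (1 − e^(−t/τ)) = 1.48 × (1 − e^−2.31) = 1.33 K.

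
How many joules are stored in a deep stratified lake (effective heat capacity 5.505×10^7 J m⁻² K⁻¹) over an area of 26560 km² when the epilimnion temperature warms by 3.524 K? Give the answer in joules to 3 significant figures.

5.15×10^18 J

Areal heat capacity C = 5.505×10^7 J m⁻² K⁻¹ (given).
Heat per unit area: q = C ΔT = 5.50×10^7 × 3.524 = 1.94×10^8 J/m².
Total heat: Q = q × A = 1.94×10^8 × (26560 × 10⁶ m²) = 5.15×10^18 J.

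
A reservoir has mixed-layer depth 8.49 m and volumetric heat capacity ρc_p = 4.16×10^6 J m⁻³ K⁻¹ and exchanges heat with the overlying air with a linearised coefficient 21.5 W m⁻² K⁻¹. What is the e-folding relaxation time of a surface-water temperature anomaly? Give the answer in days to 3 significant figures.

Areal heat capacity C = ρc_p × D = 4.16×10^6 × 8.49 = 3.53×10^7 J m⁻² K⁻¹.
Relaxation time τ = C / λ = 3.53×10^7 / 21.5 = 1.64×10^6 s.
In days: 1.64×10^6 s / (86400 s/day) = 19.0 days.

19.0 days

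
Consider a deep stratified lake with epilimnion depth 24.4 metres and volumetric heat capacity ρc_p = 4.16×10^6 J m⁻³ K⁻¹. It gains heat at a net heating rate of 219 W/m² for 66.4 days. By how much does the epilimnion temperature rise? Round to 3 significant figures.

12.4 K

Areal heat capacity C = ρc_p × D = 4.16×10^6 × 24.4 = 1.02×10^8 J/(m²·K).
Net heat input Q = F Δt = 219 × (66.4 days × 86400 s/day) = 1.26×10^9 J/m².
ΔT = Q / C = 1.26×10^9 / 1.02×10^8 = 12.4 K.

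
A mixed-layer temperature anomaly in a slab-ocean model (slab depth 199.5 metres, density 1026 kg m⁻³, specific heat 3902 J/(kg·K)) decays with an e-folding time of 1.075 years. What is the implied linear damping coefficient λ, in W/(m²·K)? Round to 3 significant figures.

Areal heat capacity C = ρ c_p D = 1026 × 3902 × 199.5 = 7.99×10^8 J/(m^2 K).
τ = 1.075 years = 3.39×10^7 s.
λ = C / τ = 7.99×10^8 / 3.39×10^7 = 23.5 W/(m²·K).

23.5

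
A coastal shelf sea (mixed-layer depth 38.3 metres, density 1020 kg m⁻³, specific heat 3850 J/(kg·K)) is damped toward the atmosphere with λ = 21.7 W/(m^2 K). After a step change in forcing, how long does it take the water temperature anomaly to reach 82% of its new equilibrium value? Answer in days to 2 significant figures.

Areal heat capacity C = ρ c_p D = 1020 × 3850 × 38.3 = 1.50×10^8 J m⁻² K⁻¹.
τ = C / λ = 1.50×10^8 / 21.7 = 6.93×10^6 s.
Fraction reached: 1 − e^(−t/τ) = 0.82 ⇒ t = −τ ln(1 − 0.82) = τ × 1.71.
t = 1.19×10^7 s = 138 days.

140 days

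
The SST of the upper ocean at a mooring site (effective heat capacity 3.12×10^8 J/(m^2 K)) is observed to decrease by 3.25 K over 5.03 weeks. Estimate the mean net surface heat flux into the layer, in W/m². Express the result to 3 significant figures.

Areal heat capacity C = 3.12×10^8 J/(m^2 K) (given).
Required heat per unit area: Q = C ΔT = 3.12×10^8 × -3.25 = -1.01×10^9 J/m².
Flux F = Q / Δt = -1.01×10^9 / 3.04×10^6 s = -333 W/m².

-333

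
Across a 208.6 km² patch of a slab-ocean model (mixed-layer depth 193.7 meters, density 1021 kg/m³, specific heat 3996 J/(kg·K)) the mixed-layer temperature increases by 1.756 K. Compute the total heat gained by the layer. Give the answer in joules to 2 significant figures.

2.9×10^17 J

Areal heat capacity C = ρ c_p D = 1021 × 3996 × 193.7 = 7.90×10^8 J/(m^2 K).
Heat per unit area: q = C ΔT = 7.90×10^8 × 1.756 = 1.39×10^9 J/m².
Total heat: Q = q × A = 1.39×10^9 × (208.6 × 10⁶ m²) = 2.89×10^17 J.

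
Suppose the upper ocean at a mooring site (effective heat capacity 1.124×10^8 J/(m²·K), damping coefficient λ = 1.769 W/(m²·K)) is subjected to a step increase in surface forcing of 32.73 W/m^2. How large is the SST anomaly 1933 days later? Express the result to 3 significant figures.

17.2 K

Areal heat capacity C = 1.124×10^8 J/(m²·K) (given).
τ = C / λ = 1.12×10^8 / 1.769 = 6.35×10^7 s.
Equilibrium anomaly ΔT_eq = F / λ = 32.73 / 1.769 = 18.5 K.
t = 1933 days = 1.67×10^8 s, so t/τ = 2.63.
ΔT(t) = ΔT_eq (1 − e^(−t/τ)) = 18.5 × (1 − e^−2.63) = 17.2 K.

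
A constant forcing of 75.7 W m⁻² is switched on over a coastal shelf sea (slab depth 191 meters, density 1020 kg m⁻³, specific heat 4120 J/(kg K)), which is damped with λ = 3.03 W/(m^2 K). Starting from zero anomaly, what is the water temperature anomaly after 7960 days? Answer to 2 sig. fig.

23 K

Areal heat capacity C = ρ c_p D = 1020 × 4120 × 191 = 8.03×10^8 J/(m^2 K).
τ = C / λ = 8.03×10^8 / 3.03 = 2.65×10^8 s.
Equilibrium anomaly ΔT_eq = F / λ = 75.7 / 3.03 = 25.0 K.
t = 7960 days = 6.88×10^8 s, so t/τ = 2.60.
ΔT(t) = ΔT_eq (1 − e^(−t/τ)) = 25.0 × (1 − e^−2.60) = 23.1 K.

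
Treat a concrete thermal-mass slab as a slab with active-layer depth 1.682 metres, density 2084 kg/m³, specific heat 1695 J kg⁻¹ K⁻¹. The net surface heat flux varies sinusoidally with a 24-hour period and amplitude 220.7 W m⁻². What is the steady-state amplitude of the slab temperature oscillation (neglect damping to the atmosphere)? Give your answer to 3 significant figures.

0.511 K

Areal heat capacity C = ρ c_p D = 2084 × 1695 × 1.682 = 5.94×10^6 J/(m^2 K).
Angular frequency ω = 2π / T = 2π / 86400 s = 7.27×10^-5 s⁻¹.
Cω = 5.94×10^6 × 7.27×10^-5 = 432 W/(m²·K).
Amplitude A = F₀ / (Cω) = 220.7 / 432 = 0.511 K.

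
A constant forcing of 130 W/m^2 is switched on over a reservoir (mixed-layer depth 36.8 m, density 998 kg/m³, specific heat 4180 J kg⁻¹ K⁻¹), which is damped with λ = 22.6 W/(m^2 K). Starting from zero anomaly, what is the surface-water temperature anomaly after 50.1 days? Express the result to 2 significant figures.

2.7 K

Areal heat capacity C = ρ c_p D = 998 × 4180 × 36.8 = 1.54×10^8 J/(m²·K).
τ = C / λ = 1.54×10^8 / 22.6 = 6.79×10^6 s.
Equilibrium anomaly ΔT_eq = F / λ = 130 / 22.6 = 5.75 K.
t = 50.1 days = 4.33×10^6 s, so t/τ = 0.637.
ΔT(t) = ΔT_eq (1 − e^(−t/τ)) = 5.75 × (1 − e^−0.637) = 2.71 K.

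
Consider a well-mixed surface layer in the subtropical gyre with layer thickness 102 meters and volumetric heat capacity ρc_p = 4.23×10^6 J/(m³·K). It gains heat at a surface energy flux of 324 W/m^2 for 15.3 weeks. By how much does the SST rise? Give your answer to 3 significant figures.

6.95 K

Areal heat capacity C = ρc_p × D = 4.23×10^6 × 102 = 4.31×10^8 J m⁻² K⁻¹.
Net heat input Q = F Δt = 324 × (15.3 weeks × 6.048×10^5 s/week) = 3.00×10^9 J/m².
ΔT = Q / C = 3.00×10^9 / 4.31×10^8 = 6.95 K.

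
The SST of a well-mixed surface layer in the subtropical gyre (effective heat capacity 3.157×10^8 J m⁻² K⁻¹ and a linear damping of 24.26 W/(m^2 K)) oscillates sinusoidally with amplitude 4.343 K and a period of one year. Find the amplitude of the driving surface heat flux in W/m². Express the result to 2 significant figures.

Areal heat capacity C = 3.157×10^8 J m⁻² K⁻¹ (given).
ω = 2π / 3.15×10^7 s = 1.99×10^-7 s⁻¹.
√((Cω)² + λ²) = √((62.9)² + 24.26²) = 67.4 W/(m²·K).
F₀ = A × √((Cω)²+λ²) = 4.343 × 67.4 = 293 W/m².

290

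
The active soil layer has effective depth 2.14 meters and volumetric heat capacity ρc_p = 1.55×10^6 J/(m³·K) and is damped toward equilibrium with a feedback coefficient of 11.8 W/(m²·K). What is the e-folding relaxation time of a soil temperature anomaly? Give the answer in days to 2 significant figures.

Areal heat capacity C = ρc_p × D = 1.55×10^6 × 2.14 = 3.32×10^6 J/(m^2 K).
Relaxation time τ = C / λ = 3.32×10^6 / 11.8 = 2.81×10^5 s.
In days: 2.81×10^5 s / (86400 s/day) = 3.25 days.

3.3 days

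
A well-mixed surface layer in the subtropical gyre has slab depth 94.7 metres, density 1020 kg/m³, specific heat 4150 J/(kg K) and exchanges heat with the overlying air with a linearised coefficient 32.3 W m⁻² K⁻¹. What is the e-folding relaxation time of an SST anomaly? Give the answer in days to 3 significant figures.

Areal heat capacity C = ρ c_p D = 1020 × 4150 × 94.7 = 4.01×10^8 J/(m²·K).
Relaxation time τ = C / λ = 4.01×10^8 / 32.3 = 1.24×10^7 s.
In days: 1.24×10^7 s / (86400 s/day) = 144 days.

144 days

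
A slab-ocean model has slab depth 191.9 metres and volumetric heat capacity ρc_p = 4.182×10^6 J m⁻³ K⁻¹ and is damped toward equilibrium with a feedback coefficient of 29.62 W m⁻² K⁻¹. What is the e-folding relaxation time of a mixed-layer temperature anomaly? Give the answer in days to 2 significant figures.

310 days

Areal heat capacity C = ρc_p × D = 4.182×10^6 × 191.9 = 8.03×10^8 J m⁻² K⁻¹.
Relaxation time τ = C / λ = 8.03×10^8 / 29.62 = 2.71×10^7 s.
In days: 2.71×10^7 s / (86400 s/day) = 314 days.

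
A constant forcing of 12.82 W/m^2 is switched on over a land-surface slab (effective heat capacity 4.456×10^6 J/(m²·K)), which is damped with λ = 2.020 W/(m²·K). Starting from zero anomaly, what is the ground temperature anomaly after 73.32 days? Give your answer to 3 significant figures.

5.99 K

Areal heat capacity C = 4.456×10^6 J/(m²·K) (given).
τ = C / λ = 4.46×10^6 / 2.020 = 2.21×10^6 s.
Equilibrium anomaly ΔT_eq = F / λ = 12.82 / 2.020 = 6.35 K.
t = 73.32 days = 6.33×10^6 s, so t/τ = 2.87.
ΔT(t) = ΔT_eq (1 − e^(−t/τ)) = 6.35 × (1 − e^−2.87) = 5.99 K.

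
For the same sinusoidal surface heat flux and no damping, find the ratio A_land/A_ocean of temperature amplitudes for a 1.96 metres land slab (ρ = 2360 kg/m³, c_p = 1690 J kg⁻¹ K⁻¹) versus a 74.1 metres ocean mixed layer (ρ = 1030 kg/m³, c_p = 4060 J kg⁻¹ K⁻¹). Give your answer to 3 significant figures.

C_ocean = 1030 × 4060 × 74.1 = 3.10×10^8 J/(m²·K).
C_land = 2360 × 1690 × 1.96 = 7.82×10^6 J/(m²·K).
Undamped amplitude ∝ 1/C, so A_land/A_ocean = C_ocean/C_land = 39.6.

39.6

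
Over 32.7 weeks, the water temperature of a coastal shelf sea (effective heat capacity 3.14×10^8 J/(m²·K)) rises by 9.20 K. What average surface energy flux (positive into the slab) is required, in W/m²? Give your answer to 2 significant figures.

150

Areal heat capacity C = 3.14×10^8 J/(m²·K) (given).
Required heat per unit area: Q = C ΔT = 3.14×10^8 × 9.20 = 2.89×10^9 J/m².
Flux F = Q / Δt = 2.89×10^9 / 1.98×10^7 s = 146 W/m².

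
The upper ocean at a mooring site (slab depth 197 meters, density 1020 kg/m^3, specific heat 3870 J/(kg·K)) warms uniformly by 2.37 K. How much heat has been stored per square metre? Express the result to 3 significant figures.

Areal heat capacity C = ρ c_p D = 1020 × 3870 × 197 = 7.78×10^8 J/(m^2 K).
ΔQ = C ΔT = 7.78×10^8 × 2.37 = 1.84×10^9 J/m².

1.84×10^9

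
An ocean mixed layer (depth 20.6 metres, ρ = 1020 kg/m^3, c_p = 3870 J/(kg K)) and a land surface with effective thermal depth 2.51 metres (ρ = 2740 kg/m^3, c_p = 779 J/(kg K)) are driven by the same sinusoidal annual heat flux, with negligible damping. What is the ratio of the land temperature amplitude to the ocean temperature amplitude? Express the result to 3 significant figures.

C_ocean = 1020 × 3870 × 20.6 = 8.13×10^7 J/(m²·K).
C_land = 2740 × 779 × 2.51 = 5.36×10^6 J/(m²·K).
Undamped amplitude ∝ 1/C, so A_land/A_ocean = C_ocean/C_land = 15.2.

15.2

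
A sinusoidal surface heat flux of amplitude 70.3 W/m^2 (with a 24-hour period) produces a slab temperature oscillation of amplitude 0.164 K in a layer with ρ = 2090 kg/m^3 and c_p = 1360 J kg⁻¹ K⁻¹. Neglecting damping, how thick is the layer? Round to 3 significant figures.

2.07 m

ω = 2π / 86400 s = 7.27×10^-5 s⁻¹.
Required C = F₀ / (A ω) = 70.3 / (0.164 × 7.27×10^-5) = 5.89×10^6 J/(m²·K).
D = C / (ρ c_p) = 5.89×10^6 / (2090 × 1360) = 2.07 m.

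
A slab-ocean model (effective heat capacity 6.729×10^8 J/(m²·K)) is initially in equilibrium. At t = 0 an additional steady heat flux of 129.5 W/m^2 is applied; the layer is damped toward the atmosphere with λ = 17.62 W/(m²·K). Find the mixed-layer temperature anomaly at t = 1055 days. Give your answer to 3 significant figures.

Areal heat capacity C = 6.729×10^8 J/(m²·K) (given).
τ = C / λ = 6.73×10^8 / 17.62 = 3.82×10^7 s.
Equilibrium anomaly ΔT_eq = F / λ = 129.5 / 17.62 = 7.35 K.
t = 1055 days = 9.12×10^7 s, so t/τ = 2.39.
ΔT(t) = ΔT_eq (1 − e^(−t/τ)) = 7.35 × (1 − e^−2.39) = 6.67 K.

6.67 K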